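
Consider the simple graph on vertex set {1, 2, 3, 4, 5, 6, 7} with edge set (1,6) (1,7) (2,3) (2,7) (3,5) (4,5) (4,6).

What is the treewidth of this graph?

A width-2 tree decomposition is:
Bags: B1 = {2, 3, 7}  B2 = {1, 3, 7}  B3 = {1, 3, 6}  B4 = {3, 4, 6}  B5 = {3, 4, 5}
Tree: B1–B2, B2–B3, B3–B4, B4–B5
Every bag has size at most 3, so the width is 3 − 1 = 2 and tw(G) ≤ 2. Since 3–2–7–1–6–4–5–3 is a cycle in G, G is not acyclic. Forests are exactly the graphs of treewidth ≤ 1, so tw(G) ≥ 2. Therefore the treewidth is 2.

2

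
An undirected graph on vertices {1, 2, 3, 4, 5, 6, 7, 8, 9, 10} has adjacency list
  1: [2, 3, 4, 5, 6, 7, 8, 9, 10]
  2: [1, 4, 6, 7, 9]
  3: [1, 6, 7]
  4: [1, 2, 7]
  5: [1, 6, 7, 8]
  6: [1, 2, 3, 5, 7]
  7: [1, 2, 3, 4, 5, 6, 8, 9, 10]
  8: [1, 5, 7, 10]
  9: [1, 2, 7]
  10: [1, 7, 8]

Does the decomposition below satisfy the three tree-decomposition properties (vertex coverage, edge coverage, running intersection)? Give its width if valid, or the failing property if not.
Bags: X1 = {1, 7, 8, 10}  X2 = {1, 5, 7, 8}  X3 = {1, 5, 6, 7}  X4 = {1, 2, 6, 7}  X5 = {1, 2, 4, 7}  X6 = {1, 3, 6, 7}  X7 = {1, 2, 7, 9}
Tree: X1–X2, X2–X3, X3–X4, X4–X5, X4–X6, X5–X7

Every vertex of G appears in some bag (union = {1, 2, 3, 4, 5, 6, 7, 8, 9, 10}); every edge is covered by a bag; and for each vertex v the set of bags containing v is connected in the bag tree. The decomposition is therefore valid. The largest bag has 4 vertices, so the width is 3.

Yes; width 3.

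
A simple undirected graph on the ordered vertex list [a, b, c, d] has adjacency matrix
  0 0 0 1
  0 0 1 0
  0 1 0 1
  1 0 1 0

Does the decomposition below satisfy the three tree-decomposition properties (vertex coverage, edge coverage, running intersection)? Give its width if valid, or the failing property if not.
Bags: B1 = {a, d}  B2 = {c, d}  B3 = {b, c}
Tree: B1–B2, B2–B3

Yes; width 1.

Vertex coverage: the bags together contain {a, b, c, d}, the full vertex set. Edge coverage: each edge of G has both endpoints in at least one bag. Running intersection: for every vertex, the bags containing it form a connected subtree. All three properties hold, so this is a valid tree decomposition of width max|bag| − 1 = 1, and hence tw(G) ≤ 1.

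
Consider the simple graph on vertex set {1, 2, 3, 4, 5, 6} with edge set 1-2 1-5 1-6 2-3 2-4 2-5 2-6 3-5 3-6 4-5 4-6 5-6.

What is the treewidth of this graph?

3

A width-3 tree decomposition is:
Bags: B1 = {2, 3, 5, 6}  B2 = {1, 2, 5, 6}  B3 = {2, 4, 5, 6}
Tree: B1–B2, B1–B3
The largest bag has 4 vertices, giving width 3; this decomposition certifies tw(G) ≤ 3. Conversely, {1, 2, 5, 6} is a clique of size 4, and the vertices of any clique must share a bag in every tree decomposition; so some bag has ≥ 4 vertices and tw(G) ≥ 3. Therefore the treewidth is 3.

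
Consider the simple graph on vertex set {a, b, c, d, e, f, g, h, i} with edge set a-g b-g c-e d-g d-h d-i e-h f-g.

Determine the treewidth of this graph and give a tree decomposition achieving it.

Treewidth 1.
Bags: B1 = {d, h}  B2 = {d, g}  B3 = {f, g}  B4 = {b, g}  B5 = {e, h}  B6 = {c, e}  B7 = {a, g}  B8 = {d, i}
Tree: B1–B2, B2–B3, B3–B4, B1–B5, B5–B6, B4–B7, B1–B8

Every bag has size at most 2, so the width is 2 − 1 = 1 and tw(G) ≤ 1. Since G has at least one edge (e.g. d–h), it is not an edgeless graph, so tw(G) ≥ 1. Combining the bounds, tw(G) = 1.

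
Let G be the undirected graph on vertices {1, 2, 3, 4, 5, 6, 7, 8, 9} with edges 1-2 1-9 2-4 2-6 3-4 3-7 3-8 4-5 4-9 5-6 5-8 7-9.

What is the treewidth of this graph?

3

A width-3 tree decomposition is:
Bags: B1 = {2, 5, 6, 8}  B2 = {2, 4, 5, 8}  B3 = {2, 3, 4, 8}  B4 = {1, 2, 3, 4}  B5 = {1, 3, 4, 9}  B6 = {1, 3, 7, 9}
Tree: B1–B2, B2–B3, B3–B4, B4–B5, B5–B6
The largest bag has 4 vertices, giving width 3; this decomposition certifies tw(G) ≤ 3. For the lower bound: the 4 vertex sets {5,6,8}, {2}, {4}, {1,3,7,9} are disjoint, each induces a connected subgraph, and every pair is joined by at least one edge of G. Contracting each set to a single vertex therefore yields K_{4} as a minor, and since treewidth is minor-monotone, tw(G) ≥ tw(K_{4}) = 3. Hence tw(G) = 3 exactly.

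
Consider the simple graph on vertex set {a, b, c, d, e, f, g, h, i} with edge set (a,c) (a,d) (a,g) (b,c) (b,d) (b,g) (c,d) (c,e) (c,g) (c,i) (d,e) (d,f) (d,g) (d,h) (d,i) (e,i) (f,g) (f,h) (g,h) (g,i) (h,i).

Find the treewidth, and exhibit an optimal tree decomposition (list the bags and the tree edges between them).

Treewidth 3.
One such decomposition:
Bags: B1 = {a, c, d, g}  B2 = {c, d, g, i}  B3 = {c, d, e, i}  B4 = {d, g, h, i}  B5 = {d, f, g, h}  B6 = {b, c, d, g}
Tree: B1–B2, B2–B3, B2–B4, B4–B5, B1–B6

The largest bag has 4 vertices, giving width 3; this decomposition certifies tw(G) ≤ 3. Conversely, {d, f, g, h} is a clique of size 4, and the vertices of any clique must share a bag in every tree decomposition; so some bag has ≥ 4 vertices and tw(G) ≥ 3. Therefore the treewidth is 3.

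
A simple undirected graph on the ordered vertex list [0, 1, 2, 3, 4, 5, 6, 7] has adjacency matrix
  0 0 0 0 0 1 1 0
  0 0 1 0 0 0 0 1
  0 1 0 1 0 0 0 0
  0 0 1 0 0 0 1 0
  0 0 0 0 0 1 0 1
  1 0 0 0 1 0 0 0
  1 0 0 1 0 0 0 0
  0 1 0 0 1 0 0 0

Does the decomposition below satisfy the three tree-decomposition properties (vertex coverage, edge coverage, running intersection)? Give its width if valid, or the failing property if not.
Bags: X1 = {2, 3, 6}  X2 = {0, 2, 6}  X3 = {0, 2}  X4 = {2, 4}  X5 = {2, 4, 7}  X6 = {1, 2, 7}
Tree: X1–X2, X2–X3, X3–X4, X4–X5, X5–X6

A tree decomposition must satisfy three properties: every vertex lies in some bag; for every edge, both endpoints lie together in some bag; and for every vertex, the bags containing it form a connected subtree. Here vertex 5 appears in no bag, so the decomposition is invalid.

No — vertex 5 appears in no bag.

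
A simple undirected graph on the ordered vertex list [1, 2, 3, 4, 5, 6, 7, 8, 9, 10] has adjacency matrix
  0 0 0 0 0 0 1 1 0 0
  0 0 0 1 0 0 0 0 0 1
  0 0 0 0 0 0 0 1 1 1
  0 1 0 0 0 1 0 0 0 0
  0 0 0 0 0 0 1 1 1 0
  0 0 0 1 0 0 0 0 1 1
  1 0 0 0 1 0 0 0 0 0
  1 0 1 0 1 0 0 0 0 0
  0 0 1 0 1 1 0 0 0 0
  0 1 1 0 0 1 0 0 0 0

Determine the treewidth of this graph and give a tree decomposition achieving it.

Treewidth 2.
Bags: B1 = {1, 7, 8}  B2 = {5, 7, 8}  B3 = {3, 5, 8}  B4 = {3, 5, 9}  B5 = {3, 9, 10}  B6 = {6, 9, 10}  B7 = {2, 6, 10}  B8 = {2, 4, 6}
Tree: B1–B2, B2–B3, B3–B4, B4–B5, B5–B6, B6–B7, B7–B8

Each bag holds 3 vertices, so the decomposition has width 2, which upper-bounds the treewidth. For the lower bound, G contains the cycle 1–7–5–8–1, so G is not a forest; only forests have treewidth ≤ 1, hence tw(G) ≥ 2. Hence tw(G) = 2 exactly.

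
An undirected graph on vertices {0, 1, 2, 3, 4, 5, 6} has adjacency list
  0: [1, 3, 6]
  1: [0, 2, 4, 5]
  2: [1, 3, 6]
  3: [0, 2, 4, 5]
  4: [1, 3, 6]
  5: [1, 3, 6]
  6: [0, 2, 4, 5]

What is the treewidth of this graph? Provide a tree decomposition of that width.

Treewidth 3.
One such decomposition:
Bags: B1 = {1, 2, 3, 6}  B2 = {0, 1, 3, 6}  B3 = {1, 3, 4, 6}  B4 = {1, 3, 5, 6}
Tree: B1–B2, B2–B3, B3–B4

The largest bag has 4 vertices, giving width 3; this decomposition certifies tw(G) ≤ 3. For the lower bound: the 4 vertex sets {2,6}, {0,3}, {1}, {4} are disjoint, each induces a connected subgraph, and every pair is joined by at least one edge of G. Contracting each set to a single vertex therefore yields K_{4} as a minor, and since treewidth is minor-monotone, tw(G) ≥ tw(K_{4}) = 3. Hence tw(G) = 3 exactly.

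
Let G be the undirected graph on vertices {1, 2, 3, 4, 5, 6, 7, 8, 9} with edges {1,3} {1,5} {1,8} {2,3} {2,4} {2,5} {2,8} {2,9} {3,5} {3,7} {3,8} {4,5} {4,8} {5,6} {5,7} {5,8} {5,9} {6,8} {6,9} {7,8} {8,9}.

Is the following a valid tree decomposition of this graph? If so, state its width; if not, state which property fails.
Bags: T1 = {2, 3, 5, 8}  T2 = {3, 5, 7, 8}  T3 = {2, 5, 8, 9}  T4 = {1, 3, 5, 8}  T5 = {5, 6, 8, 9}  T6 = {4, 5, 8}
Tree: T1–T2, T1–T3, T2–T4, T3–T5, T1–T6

A tree decomposition must satisfy three properties: every vertex lies in some bag; for every edge, both endpoints lie together in some bag; and for every vertex, the bags containing it form a connected subtree. Here edge (2,4) lies in no bag, so the decomposition is invalid.

No — edge (2,4) lies in no bag.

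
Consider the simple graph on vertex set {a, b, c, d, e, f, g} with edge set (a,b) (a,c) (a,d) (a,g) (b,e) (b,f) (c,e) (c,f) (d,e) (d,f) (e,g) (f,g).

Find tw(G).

A width-3 tree decomposition is:
Bags: B1 = {a, b, e, f}  B2 = {a, c, e, f}  B3 = {a, e, f, g}  B4 = {a, d, e, f}
Tree: B1–B2, B2–B3, B3–B4
Every bag has size at most 4, so the width is 4 − 1 = 3 and tw(G) ≤ 3. For the lower bound: the 4 vertex sets {a,b}, {c,f}, {e}, {g} are disjoint, each induces a connected subgraph, and every pair is joined by at least one edge of G. Contracting each set to a single vertex therefore yields K_{4} as a minor, and since treewidth is minor-monotone, tw(G) ≥ tw(K_{4}) = 3. Combining the bounds, tw(G) = 3.

3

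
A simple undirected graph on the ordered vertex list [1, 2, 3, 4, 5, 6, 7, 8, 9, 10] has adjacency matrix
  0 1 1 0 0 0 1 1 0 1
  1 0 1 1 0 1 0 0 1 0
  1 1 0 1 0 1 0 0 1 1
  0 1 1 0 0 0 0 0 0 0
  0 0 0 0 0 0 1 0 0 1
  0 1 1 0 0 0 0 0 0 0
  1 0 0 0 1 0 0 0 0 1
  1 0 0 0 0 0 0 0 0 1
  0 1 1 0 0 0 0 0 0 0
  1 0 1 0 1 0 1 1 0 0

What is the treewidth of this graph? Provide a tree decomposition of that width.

Every bag has size at most 3, so the width is 3 − 1 = 2 and tw(G) ≤ 2. On the other hand G contains the 3-clique {1, 8, 10}. A clique must lie in a single bag of any decomposition, so no decomposition can have width below 2. Therefore the treewidth is 2.

Treewidth 2.
One such decomposition:
Bags: B1 = {1, 3, 10}  B2 = {1, 8, 10}  B3 = {1, 7, 10}  B4 = {1, 2, 3}  B5 = {2, 3, 6}  B6 = {5, 7, 10}  B7 = {2, 3, 4}  B8 = {2, 3, 9}
Tree: B1–B2, B2–B3, B1–B4, B4–B5, B3–B6, B5–B7, B5–B8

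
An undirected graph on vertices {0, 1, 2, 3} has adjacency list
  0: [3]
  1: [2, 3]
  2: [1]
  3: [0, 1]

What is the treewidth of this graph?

1

A width-1 tree decomposition is:
Bags: B1 = {0, 3}  B2 = {1, 3}  B3 = {1, 2}
Tree: B1–B2, B2–B3
Each bag holds 2 vertices, so the decomposition has width 1, which upper-bounds the treewidth. Any graph with an edge has treewidth ≥ 1, and G has the edge 3–0. The upper and lower bounds meet at 1, so that is the treewidth.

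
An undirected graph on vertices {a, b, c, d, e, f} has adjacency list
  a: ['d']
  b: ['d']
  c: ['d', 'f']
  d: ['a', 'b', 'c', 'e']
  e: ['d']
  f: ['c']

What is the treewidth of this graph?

1

A width-1 tree decomposition is:
Bags: B1 = {b, d}  B2 = {c, d}  B3 = {a, d}  B4 = {c, f}  B5 = {d, e}
Tree: B1–B2, B2–B3, B2–B4, B1–B5
The largest bag has 2 vertices, giving width 1; this decomposition certifies tw(G) ≤ 1. Since G has at least one edge (e.g. d–b), it is not an edgeless graph, so tw(G) ≥ 1. The upper and lower bounds meet at 1, so that is the treewidth.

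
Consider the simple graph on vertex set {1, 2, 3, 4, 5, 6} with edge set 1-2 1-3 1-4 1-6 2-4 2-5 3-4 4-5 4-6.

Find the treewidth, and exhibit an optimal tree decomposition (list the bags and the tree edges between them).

Treewidth 2.
Bags: B1 = {1, 3, 4}  B2 = {1, 2, 4}  B3 = {1, 4, 6}  B4 = {2, 4, 5}
Tree: B1–B2, B2–B3, B2–B4

Each bag holds 3 vertices, so the decomposition has width 2, which upper-bounds the treewidth. On the other hand G contains the 3-clique {1, 2, 4}. A clique must lie in a single bag of any decomposition, so no decomposition can have width below 2. The upper and lower bounds meet at 2, so that is the treewidth.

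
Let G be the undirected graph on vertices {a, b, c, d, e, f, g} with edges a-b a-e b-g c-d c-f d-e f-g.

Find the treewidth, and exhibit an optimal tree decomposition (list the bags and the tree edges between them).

Treewidth 2.
Bags: B1 = {c, d, e}  B2 = {c, e, f}  B3 = {e, f, g}  B4 = {b, e, g}  B5 = {a, b, e}
Tree: B1–B2, B2–B3, B3–B4, B4–B5

Each bag holds 3 vertices, so the decomposition has width 2, which upper-bounds the treewidth. The edges e–d–c–f–g–b–a–e form a cycle, so G is not a tree and its treewidth is at least 2. The upper and lower bounds meet at 2, so that is the treewidth.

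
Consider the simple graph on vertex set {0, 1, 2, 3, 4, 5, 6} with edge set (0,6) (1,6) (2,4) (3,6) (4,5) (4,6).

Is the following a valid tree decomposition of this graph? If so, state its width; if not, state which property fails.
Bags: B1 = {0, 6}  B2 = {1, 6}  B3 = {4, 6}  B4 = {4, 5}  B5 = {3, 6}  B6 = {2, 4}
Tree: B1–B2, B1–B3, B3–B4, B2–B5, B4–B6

Every vertex of G appears in some bag (union = {0, 1, 2, 3, 4, 5, 6}); every edge is covered by a bag; and for each vertex v the set of bags containing v is connected in the bag tree. The decomposition is therefore valid. The largest bag has 2 vertices, so the width is 1.

Yes; width 1.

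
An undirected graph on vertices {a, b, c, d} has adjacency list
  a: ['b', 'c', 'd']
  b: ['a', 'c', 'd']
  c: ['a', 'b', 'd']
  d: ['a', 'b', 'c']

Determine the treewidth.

3

A width-3 tree decomposition is:
Bags: B1 = {a, b, c, d}
Tree: (single bag)
With just one bag of size 4, the width is 4 − 1 = 3, so tw(G) ≤ 3. Conversely, {a, b, c, d} is a clique of size 4, and the vertices of any clique must share a bag in every tree decomposition; so some bag has ≥ 4 vertices and tw(G) ≥ 3. Therefore the treewidth is 3.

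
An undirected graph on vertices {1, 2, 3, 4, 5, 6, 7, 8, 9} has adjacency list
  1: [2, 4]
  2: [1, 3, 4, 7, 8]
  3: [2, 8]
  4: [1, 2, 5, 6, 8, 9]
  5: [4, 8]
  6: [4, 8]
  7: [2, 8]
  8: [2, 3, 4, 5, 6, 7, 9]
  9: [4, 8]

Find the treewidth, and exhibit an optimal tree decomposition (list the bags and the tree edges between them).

Each bag holds 3 vertices, so the decomposition has width 2, which upper-bounds the treewidth. For the lower bound, the 3 vertices {2, 3, 8} are pairwise adjacent, and any tree decomposition puts a clique entirely inside one bag — forcing width ≥ 2. The upper and lower bounds meet at 2, so that is the treewidth.

Treewidth 2.
Bags: B1 = {2, 7, 8}  B2 = {2, 3, 8}  B3 = {2, 4, 8}  B4 = {1, 2, 4}  B5 = {4, 6, 8}  B6 = {4, 5, 8}  B7 = {4, 8, 9}
Tree: B1–B2, B1–B3, B3–B4, B3–B5, B5–B6, B6–B7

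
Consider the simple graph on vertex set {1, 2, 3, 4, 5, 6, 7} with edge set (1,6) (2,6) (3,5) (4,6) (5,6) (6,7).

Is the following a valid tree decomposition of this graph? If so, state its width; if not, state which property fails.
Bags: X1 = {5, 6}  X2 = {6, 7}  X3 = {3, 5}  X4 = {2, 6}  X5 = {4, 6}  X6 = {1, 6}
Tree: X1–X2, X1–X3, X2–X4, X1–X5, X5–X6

Every vertex of G appears in some bag (union = {1, 2, 3, 4, 5, 6, 7}); every edge is covered by a bag; and for each vertex v the set of bags containing v is connected in the bag tree. The decomposition is therefore valid. The largest bag has 2 vertices, so the width is 1.

Yes; width 1.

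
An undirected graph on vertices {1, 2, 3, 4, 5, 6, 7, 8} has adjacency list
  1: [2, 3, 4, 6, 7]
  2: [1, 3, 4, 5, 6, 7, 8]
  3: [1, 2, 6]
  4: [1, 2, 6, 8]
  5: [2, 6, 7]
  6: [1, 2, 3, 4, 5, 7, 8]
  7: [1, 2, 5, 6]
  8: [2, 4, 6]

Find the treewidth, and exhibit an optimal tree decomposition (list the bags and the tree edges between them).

Every bag has size at most 4, so the width is 4 − 1 = 3 and tw(G) ≤ 3. Conversely, {2, 4, 6, 8} is a clique of size 4, and the vertices of any clique must share a bag in every tree decomposition; so some bag has ≥ 4 vertices and tw(G) ≥ 3. Hence tw(G) = 3 exactly.

Treewidth 3.
One such decomposition:
Bags: B1 = {1, 2, 3, 6}  B2 = {1, 2, 6, 7}  B3 = {1, 2, 4, 6}  B4 = {2, 4, 6, 8}  B5 = {2, 5, 6, 7}
Tree: B1–B2, B1–B3, B3–B4, B2–B5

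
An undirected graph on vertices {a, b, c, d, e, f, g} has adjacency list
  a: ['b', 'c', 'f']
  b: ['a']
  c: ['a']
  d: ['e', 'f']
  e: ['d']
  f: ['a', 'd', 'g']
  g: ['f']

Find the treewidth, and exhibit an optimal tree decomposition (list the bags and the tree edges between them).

Every bag has size at most 2, so the width is 2 − 1 = 1 and tw(G) ≤ 1. Any graph with an edge has treewidth ≥ 1, and G has the edge d–e. Combining the bounds, tw(G) = 1.

Treewidth 1.
One optimal decomposition is:
Bags: B1 = {d, e}  B2 = {d, f}  B3 = {a, f}  B4 = {f, g}  B5 = {a, c}  B6 = {a, b}
Tree: B1–B2, B2–B3, B3–B4, B3–B5, B3–B6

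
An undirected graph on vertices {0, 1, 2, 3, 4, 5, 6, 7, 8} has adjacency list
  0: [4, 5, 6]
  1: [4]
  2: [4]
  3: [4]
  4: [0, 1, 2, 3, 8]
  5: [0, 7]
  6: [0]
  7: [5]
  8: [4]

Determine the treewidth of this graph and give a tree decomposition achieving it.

Treewidth 1.
Bags: B1 = {2, 4}  B2 = {0, 4}  B3 = {4, 8}  B4 = {0, 6}  B5 = {0, 5}  B6 = {3, 4}  B7 = {1, 4}  B8 = {5, 7}
Tree: B1–B2, B2–B3, B2–B4, B4–B5, B2–B6, B3–B7, B5–B8

Every bag has size at most 2, so the width is 2 − 1 = 1 and tw(G) ≤ 1. G has an edge, so its treewidth is at least 1. Therefore the treewidth is 1.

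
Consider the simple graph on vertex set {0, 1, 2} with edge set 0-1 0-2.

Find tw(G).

1

A width-1 tree decomposition is:
Bags: B1 = {0, 2}  B2 = {0, 1}
Tree: B1–B2
Each bag holds 2 vertices, so the decomposition has width 1, which upper-bounds the treewidth. Since G has at least one edge (e.g. 0–2), it is not an edgeless graph, so tw(G) ≥ 1. Combining the bounds, tw(G) = 1.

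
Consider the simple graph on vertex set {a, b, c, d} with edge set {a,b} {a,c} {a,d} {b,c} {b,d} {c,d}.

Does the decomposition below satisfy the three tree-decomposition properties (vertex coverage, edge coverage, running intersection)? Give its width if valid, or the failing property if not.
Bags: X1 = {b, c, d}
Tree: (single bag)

A tree decomposition must satisfy three properties: every vertex lies in some bag; for every edge, both endpoints lie together in some bag; and for every vertex, the bags containing it form a connected subtree. Here vertex a appears in no bag, so the decomposition is invalid.

No — vertex a appears in no bag.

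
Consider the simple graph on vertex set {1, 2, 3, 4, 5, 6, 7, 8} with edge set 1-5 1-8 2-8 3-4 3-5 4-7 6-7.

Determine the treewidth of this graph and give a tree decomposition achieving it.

Each bag holds 2 vertices, so the decomposition has width 1, which upper-bounds the treewidth. Since G has at least one edge (e.g. 6–7), it is not an edgeless graph, so tw(G) ≥ 1. The upper and lower bounds meet at 1, so that is the treewidth.

Treewidth 1.
One optimal decomposition is:
Bags: B1 = {6, 7}  B2 = {4, 7}  B3 = {3, 4}  B4 = {3, 5}  B5 = {1, 5}  B6 = {1, 8}  B7 = {2, 8}
Tree: B1–B2, B2–B3, B3–B4, B4–B5, B5–B6, B6–B7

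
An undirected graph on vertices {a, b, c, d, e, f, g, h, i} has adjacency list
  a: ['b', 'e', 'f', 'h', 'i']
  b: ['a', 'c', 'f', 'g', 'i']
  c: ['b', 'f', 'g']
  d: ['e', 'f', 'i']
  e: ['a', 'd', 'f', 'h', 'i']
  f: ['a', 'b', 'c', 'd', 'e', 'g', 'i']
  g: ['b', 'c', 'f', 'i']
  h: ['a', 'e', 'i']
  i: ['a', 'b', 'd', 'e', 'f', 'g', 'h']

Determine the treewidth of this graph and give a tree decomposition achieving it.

Every bag has size at most 4, so the width is 4 − 1 = 3 and tw(G) ≤ 3. On the other hand G contains the 4-clique {a, e, h, i}. A clique must lie in a single bag of any decomposition, so no decomposition can have width below 3. Hence tw(G) = 3 exactly.

Treewidth 3.
One such decomposition:
Bags: B1 = {a, b, f, i}  B2 = {b, f, g, i}  B3 = {a, e, f, i}  B4 = {b, c, f, g}  B5 = {a, e, h, i}  B6 = {d, e, f, i}
Tree: B1–B2, B1–B3, B2–B4, B3–B5, B3–B6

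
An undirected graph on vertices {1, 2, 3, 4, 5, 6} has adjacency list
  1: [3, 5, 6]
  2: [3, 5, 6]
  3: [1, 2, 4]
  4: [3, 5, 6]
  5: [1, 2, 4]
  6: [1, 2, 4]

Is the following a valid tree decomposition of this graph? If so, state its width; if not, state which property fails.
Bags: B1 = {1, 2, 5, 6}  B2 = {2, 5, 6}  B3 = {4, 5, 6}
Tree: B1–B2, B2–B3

No — vertex 3 appears in no bag.

A tree decomposition must satisfy three properties: every vertex lies in some bag; for every edge, both endpoints lie together in some bag; and for every vertex, the bags containing it form a connected subtree. Here vertex 3 appears in no bag, so the decomposition is invalid.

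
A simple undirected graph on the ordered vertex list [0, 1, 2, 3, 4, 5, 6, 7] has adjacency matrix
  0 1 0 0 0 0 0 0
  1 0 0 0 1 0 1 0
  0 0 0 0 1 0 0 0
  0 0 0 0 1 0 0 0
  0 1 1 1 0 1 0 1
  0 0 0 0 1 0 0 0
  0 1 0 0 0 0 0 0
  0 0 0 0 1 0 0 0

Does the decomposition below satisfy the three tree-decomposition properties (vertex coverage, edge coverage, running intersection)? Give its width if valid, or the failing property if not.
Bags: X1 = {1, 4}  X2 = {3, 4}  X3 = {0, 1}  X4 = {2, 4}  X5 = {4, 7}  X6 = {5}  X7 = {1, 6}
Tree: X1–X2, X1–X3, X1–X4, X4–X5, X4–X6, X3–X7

A tree decomposition must satisfy three properties: every vertex lies in some bag; for every edge, both endpoints lie together in some bag; and for every vertex, the bags containing it form a connected subtree. Here edge (4,5) lies in no bag, so the decomposition is invalid.

No — edge (4,5) lies in no bag.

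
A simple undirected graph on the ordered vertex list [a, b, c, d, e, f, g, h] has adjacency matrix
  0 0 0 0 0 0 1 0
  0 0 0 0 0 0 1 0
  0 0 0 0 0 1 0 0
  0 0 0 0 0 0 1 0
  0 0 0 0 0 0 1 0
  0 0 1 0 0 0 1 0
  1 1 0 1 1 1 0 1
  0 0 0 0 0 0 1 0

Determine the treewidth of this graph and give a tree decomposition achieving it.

Treewidth 1.
Bags: B1 = {d, g}  B2 = {e, g}  B3 = {b, g}  B4 = {a, g}  B5 = {g, h}  B6 = {f, g}  B7 = {c, f}
Tree: B1–B2, B1–B3, B1–B4, B4–B5, B5–B6, B6–B7

Every bag has size at most 2, so the width is 2 − 1 = 1 and tw(G) ≤ 1. G has an edge, so its treewidth is at least 1. Hence tw(G) = 1 exactly.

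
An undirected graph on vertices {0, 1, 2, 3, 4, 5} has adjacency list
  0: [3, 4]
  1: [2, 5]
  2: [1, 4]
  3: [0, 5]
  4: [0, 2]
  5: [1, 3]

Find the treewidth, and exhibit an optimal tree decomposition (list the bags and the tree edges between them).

Treewidth 2.
Bags: B1 = {0, 3, 5}  B2 = {0, 4, 5}  B3 = {2, 4, 5}  B4 = {1, 2, 5}
Tree: B1–B2, B2–B3, B3–B4

Each bag holds 3 vertices, so the decomposition has width 2, which upper-bounds the treewidth. For the lower bound, G contains the cycle 5–3–0–4–2–1–5, so G is not a forest; only forests have treewidth ≤ 1, hence tw(G) ≥ 2. Therefore the treewidth is 2.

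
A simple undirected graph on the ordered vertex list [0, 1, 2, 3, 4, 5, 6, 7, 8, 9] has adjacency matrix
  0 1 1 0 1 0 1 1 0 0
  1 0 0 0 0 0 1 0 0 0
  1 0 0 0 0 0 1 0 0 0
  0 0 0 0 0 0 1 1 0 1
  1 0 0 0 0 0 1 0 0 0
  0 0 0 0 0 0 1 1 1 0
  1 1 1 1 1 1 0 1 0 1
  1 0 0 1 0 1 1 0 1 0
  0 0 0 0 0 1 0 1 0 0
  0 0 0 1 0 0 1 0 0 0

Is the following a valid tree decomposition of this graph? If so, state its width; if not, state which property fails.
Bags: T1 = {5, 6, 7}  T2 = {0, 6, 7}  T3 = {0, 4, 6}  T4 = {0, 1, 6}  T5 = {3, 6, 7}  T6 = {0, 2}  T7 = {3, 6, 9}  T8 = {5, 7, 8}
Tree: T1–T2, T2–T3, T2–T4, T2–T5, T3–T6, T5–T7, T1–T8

No — edge (6,2) lies in no bag.

A tree decomposition must satisfy three properties: every vertex lies in some bag; for every edge, both endpoints lie together in some bag; and for every vertex, the bags containing it form a connected subtree. Here edge (6,2) lies in no bag, so the decomposition is invalid.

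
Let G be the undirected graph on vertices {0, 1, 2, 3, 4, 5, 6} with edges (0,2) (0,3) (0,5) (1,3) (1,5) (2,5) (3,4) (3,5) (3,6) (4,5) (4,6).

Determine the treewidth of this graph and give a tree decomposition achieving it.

The largest bag has 3 vertices, giving width 2; this decomposition certifies tw(G) ≤ 2. Conversely, {0, 2, 5} is a clique of size 3, and the vertices of any clique must share a bag in every tree decomposition; so some bag has ≥ 3 vertices and tw(G) ≥ 2. Combining the bounds, tw(G) = 2.

Treewidth 2.
Bags: B1 = {3, 4, 5}  B2 = {3, 4, 6}  B3 = {0, 3, 5}  B4 = {0, 2, 5}  B5 = {1, 3, 5}
Tree: B1–B2, B1–B3, B3–B4, B1–B5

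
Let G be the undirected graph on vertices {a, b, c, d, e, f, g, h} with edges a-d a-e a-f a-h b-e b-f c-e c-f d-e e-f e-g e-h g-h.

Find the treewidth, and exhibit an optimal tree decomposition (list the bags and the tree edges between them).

Treewidth 2.
Bags: B1 = {a, e, f}  B2 = {a, d, e}  B3 = {a, e, h}  B4 = {c, e, f}  B5 = {e, g, h}  B6 = {b, e, f}
Tree: B1–B2, B1–B3, B1–B4, B3–B5, B4–B6

Each bag holds 3 vertices, so the decomposition has width 2, which upper-bounds the treewidth. On the other hand G contains the 3-clique {a, d, e}. A clique must lie in a single bag of any decomposition, so no decomposition can have width below 2. Therefore the treewidth is 2.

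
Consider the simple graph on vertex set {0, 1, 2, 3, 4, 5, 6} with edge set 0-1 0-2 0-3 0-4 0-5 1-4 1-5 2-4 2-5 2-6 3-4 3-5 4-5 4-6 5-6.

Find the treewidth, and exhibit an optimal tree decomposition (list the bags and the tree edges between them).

Treewidth 3.
One optimal decomposition is:
Bags: B1 = {0, 2, 4, 5}  B2 = {2, 4, 5, 6}  B3 = {0, 1, 4, 5}  B4 = {0, 3, 4, 5}
Tree: B1–B2, B1–B3, B3–B4

Each bag holds 4 vertices, so the decomposition has width 3, which upper-bounds the treewidth. On the other hand G contains the 4-clique {0, 1, 4, 5}. A clique must lie in a single bag of any decomposition, so no decomposition can have width below 3. Combining the bounds, tw(G) = 3.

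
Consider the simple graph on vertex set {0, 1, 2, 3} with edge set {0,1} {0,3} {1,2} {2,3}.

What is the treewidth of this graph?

A width-2 tree decomposition is:
Bags: B1 = {0, 2, 3}  B2 = {0, 1, 2}
Tree: B1–B2
Every bag has size at most 3, so the width is 3 − 1 = 2 and tw(G) ≤ 2. For the lower bound, G contains the cycle 2–3–0–1–2, so G is not a forest; only forests have treewidth ≤ 1, hence tw(G) ≥ 2. Hence tw(G) = 2 exactly.

2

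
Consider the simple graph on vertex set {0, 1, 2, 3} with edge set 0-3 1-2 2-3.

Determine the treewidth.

1

A width-1 tree decomposition is:
Bags: B1 = {0, 3}  B2 = {2, 3}  B3 = {1, 2}
Tree: B1–B2, B2–B3
Each bag holds 2 vertices, so the decomposition has width 1, which upper-bounds the treewidth. Any graph with an edge has treewidth ≥ 1, and G has the edge 0–3. The upper and lower bounds meet at 1, so that is the treewidth.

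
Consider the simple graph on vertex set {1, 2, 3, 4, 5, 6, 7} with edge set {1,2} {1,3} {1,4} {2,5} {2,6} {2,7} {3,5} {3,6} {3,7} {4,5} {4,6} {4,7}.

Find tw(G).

A width-3 tree decomposition is:
Bags: B1 = {2, 3, 4, 7}  B2 = {1, 2, 3, 4}  B3 = {2, 3, 4, 6}  B4 = {2, 3, 4, 5}
Tree: B1–B2, B2–B3, B3–B4
The largest bag has 4 vertices, giving width 3; this decomposition certifies tw(G) ≤ 3. For the lower bound: the 4 vertex sets {2,7}, {1,4}, {3}, {6} are disjoint, each induces a connected subgraph, and every pair is joined by at least one edge of G. Contracting each set to a single vertex therefore yields K_{4} as a minor, and since treewidth is minor-monotone, tw(G) ≥ tw(K_{4}) = 3. The upper and lower bounds meet at 3, so that is the treewidth.

3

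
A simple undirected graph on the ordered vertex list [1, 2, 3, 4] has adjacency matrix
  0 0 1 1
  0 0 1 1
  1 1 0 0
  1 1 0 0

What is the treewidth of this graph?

A width-2 tree decomposition is:
Bags: B1 = {1, 3, 4}  B2 = {2, 3, 4}
Tree: B1–B2
Each bag holds 3 vertices, so the decomposition has width 2, which upper-bounds the treewidth. Since 3–1–4–2–3 is a cycle in G, G is not acyclic. Forests are exactly the graphs of treewidth ≤ 1, so tw(G) ≥ 2. The upper and lower bounds meet at 2, so that is the treewidth.

2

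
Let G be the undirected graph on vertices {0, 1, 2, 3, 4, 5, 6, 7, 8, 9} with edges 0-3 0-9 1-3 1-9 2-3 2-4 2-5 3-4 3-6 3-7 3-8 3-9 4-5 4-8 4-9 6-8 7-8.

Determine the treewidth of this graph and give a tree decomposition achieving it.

Treewidth 2.
One such decomposition:
Bags: B1 = {2, 3, 4}  B2 = {3, 4, 9}  B3 = {3, 4, 8}  B4 = {2, 4, 5}  B5 = {3, 7, 8}  B6 = {3, 6, 8}  B7 = {0, 3, 9}  B8 = {1, 3, 9}
Tree: B1–B2, B1–B3, B1–B4, B3–B5, B3–B6, B2–B7, B2–B8

Every bag has size at most 3, so the width is 3 − 1 = 2 and tw(G) ≤ 2. Conversely, {0, 3, 9} is a clique of size 3, and the vertices of any clique must share a bag in every tree decomposition; so some bag has ≥ 3 vertices and tw(G) ≥ 2. Combining the bounds, tw(G) = 2.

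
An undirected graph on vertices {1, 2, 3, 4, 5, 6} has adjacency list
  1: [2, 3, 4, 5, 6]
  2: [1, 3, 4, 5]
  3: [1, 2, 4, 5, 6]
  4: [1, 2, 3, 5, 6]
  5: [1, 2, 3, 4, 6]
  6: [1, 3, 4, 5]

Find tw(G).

A width-4 tree decomposition is:
Bags: B1 = {1, 3, 4, 5, 6}  B2 = {1, 2, 3, 4, 5}
Tree: B1–B2
The largest bag has 5 vertices, giving width 4; this decomposition certifies tw(G) ≤ 4. Conversely, {1, 2, 3, 4, 5} is a clique of size 5, and the vertices of any clique must share a bag in every tree decomposition; so some bag has ≥ 5 vertices and tw(G) ≥ 4. Therefore the treewidth is 4.

4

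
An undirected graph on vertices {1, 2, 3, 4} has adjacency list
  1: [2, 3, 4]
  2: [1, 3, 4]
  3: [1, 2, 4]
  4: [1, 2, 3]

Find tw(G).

3

A width-3 tree decomposition is:
Bags: B1 = {1, 2, 3, 4}
Tree: (single bag)
A single bag containing all 4 vertices is trivially a valid decomposition of width 3. On the other hand G contains the 4-clique {1, 2, 3, 4}. A clique must lie in a single bag of any decomposition, so no decomposition can have width below 3. Hence tw(G) = 3 exactly.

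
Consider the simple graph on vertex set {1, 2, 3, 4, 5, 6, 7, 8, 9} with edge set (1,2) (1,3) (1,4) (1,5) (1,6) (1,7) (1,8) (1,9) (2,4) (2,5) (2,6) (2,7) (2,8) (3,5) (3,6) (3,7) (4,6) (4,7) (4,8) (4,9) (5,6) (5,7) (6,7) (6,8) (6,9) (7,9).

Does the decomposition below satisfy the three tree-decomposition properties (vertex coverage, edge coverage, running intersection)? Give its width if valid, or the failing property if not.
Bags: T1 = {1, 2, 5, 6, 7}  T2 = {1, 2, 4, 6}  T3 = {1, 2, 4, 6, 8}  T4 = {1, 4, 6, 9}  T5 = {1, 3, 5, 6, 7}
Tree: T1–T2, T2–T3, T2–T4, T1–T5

No — edge (7,4) lies in no bag.

A tree decomposition must satisfy three properties: every vertex lies in some bag; for every edge, both endpoints lie together in some bag; and for every vertex, the bags containing it form a connected subtree. Here edge (7,4) lies in no bag, so the decomposition is invalid.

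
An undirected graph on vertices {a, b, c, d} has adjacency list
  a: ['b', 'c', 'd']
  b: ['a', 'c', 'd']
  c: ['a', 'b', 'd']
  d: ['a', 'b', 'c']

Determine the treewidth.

3

A width-3 tree decomposition is:
Bags: B1 = {a, b, c, d}
Tree: (single bag)
With just one bag of size 4, the width is 4 − 1 = 3, so tw(G) ≤ 3. Conversely, {a, b, c, d} is a clique of size 4, and the vertices of any clique must share a bag in every tree decomposition; so some bag has ≥ 4 vertices and tw(G) ≥ 3. Hence tw(G) = 3 exactly.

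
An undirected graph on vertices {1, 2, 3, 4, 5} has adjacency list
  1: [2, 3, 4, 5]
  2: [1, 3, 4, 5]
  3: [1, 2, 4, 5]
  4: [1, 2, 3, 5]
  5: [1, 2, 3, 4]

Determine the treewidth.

4

A width-4 tree decomposition is:
Bags: B1 = {1, 2, 3, 4, 5}
Tree: (single bag)
A single bag containing all 5 vertices is trivially a valid decomposition of width 4. On the other hand G contains the 5-clique {1, 2, 3, 4, 5}. A clique must lie in a single bag of any decomposition, so no decomposition can have width below 4. Combining the bounds, tw(G) = 4.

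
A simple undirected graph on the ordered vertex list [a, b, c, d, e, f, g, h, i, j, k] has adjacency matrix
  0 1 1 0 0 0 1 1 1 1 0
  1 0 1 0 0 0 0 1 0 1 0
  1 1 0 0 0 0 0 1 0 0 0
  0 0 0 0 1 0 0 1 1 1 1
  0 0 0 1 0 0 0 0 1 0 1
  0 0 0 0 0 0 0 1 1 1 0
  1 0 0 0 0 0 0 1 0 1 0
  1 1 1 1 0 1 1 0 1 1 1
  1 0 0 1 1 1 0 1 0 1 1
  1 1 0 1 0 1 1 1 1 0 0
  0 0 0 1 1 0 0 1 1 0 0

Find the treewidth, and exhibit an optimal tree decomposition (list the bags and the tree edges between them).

Treewidth 3.
One such decomposition:
Bags: B1 = {d, h, i, k}  B2 = {d, h, i, j}  B3 = {a, h, i, j}  B4 = {d, e, i, k}  B5 = {a, b, h, j}  B6 = {a, g, h, j}  B7 = {a, b, c, h}  B8 = {f, h, i, j}
Tree: B1–B2, B2–B3, B1–B4, B3–B5, B3–B6, B5–B7, B2–B8

Each bag holds 4 vertices, so the decomposition has width 3, which upper-bounds the treewidth. Conversely, {d, e, i, k} is a clique of size 4, and the vertices of any clique must share a bag in every tree decomposition; so some bag has ≥ 4 vertices and tw(G) ≥ 3. Therefore the treewidth is 3.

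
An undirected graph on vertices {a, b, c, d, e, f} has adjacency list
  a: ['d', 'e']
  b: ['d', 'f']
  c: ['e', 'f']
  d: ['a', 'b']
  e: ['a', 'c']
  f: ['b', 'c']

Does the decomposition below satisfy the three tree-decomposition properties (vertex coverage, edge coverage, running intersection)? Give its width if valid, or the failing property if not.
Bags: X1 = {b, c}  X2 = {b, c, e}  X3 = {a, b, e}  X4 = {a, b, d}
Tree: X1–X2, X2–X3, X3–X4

A tree decomposition must satisfy three properties: every vertex lies in some bag; for every edge, both endpoints lie together in some bag; and for every vertex, the bags containing it form a connected subtree. Here vertex f appears in no bag, so the decomposition is invalid.

No — vertex f appears in no bag.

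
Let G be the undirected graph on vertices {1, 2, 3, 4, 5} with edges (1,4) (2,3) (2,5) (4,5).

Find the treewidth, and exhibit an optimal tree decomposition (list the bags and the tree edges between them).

Every bag has size at most 2, so the width is 2 − 1 = 1 and tw(G) ≤ 1. G has an edge, so its treewidth is at least 1. Hence tw(G) = 1 exactly.

Treewidth 1.
One optimal decomposition is:
Bags: B1 = {2, 3}  B2 = {2, 5}  B3 = {4, 5}  B4 = {1, 4}
Tree: B1–B2, B2–B3, B3–B4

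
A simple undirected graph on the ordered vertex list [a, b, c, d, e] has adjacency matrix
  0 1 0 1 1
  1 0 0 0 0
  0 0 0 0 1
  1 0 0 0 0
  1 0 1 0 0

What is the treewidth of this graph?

1

A width-1 tree decomposition is:
Bags: B1 = {c, e}  B2 = {a, e}  B3 = {a, d}  B4 = {a, b}
Tree: B1–B2, B2–B3, B3–B4
Each bag holds 2 vertices, so the decomposition has width 1, which upper-bounds the treewidth. Any graph with an edge has treewidth ≥ 1, and G has the edge e–c. The upper and lower bounds meet at 1, so that is the treewidth.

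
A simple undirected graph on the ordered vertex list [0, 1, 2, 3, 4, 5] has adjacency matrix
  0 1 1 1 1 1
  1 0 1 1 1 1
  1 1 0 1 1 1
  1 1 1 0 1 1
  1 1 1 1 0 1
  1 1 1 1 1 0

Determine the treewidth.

A width-5 tree decomposition is:
Bags: B1 = {0, 1, 2, 3, 4, 5}
Tree: (single bag)
With just one bag of size 6, the width is 6 − 1 = 5, so tw(G) ≤ 5. On the other hand G contains the 6-clique {0, 1, 2, 3, 4, 5}. A clique must lie in a single bag of any decomposition, so no decomposition can have width below 5. Therefore the treewidth is 5.

5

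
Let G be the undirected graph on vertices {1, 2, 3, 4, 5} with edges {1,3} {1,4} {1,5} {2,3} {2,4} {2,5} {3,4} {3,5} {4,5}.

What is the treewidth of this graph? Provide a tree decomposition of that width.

Treewidth 3.
One optimal decomposition is:
Bags: B1 = {2, 3, 4, 5}  B2 = {1, 3, 4, 5}
Tree: B1–B2

Each bag holds 4 vertices, so the decomposition has width 3, which upper-bounds the treewidth. For the lower bound, the 4 vertices {1, 3, 4, 5} are pairwise adjacent, and any tree decomposition puts a clique entirely inside one bag — forcing width ≥ 3. The upper and lower bounds meet at 3, so that is the treewidth.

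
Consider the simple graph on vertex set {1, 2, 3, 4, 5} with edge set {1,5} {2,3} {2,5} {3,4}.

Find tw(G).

1

A width-1 tree decomposition is:
Bags: B1 = {1, 5}  B2 = {2, 5}  B3 = {2, 3}  B4 = {3, 4}
Tree: B1–B2, B2–B3, B3–B4
Each bag holds 2 vertices, so the decomposition has width 1, which upper-bounds the treewidth. G has an edge, so its treewidth is at least 1. Combining the bounds, tw(G) = 1.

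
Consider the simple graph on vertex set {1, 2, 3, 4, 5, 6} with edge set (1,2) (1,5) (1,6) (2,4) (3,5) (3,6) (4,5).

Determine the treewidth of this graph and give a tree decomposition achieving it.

Treewidth 2.
Bags: B1 = {2, 4, 5}  B2 = {1, 2, 5}  B3 = {1, 3, 5}  B4 = {1, 3, 6}
Tree: B1–B2, B2–B3, B3–B4

Each bag holds 3 vertices, so the decomposition has width 2, which upper-bounds the treewidth. The edges 4–2–1–5–4 form a cycle, so G is not a tree and its treewidth is at least 2. Therefore the treewidth is 2.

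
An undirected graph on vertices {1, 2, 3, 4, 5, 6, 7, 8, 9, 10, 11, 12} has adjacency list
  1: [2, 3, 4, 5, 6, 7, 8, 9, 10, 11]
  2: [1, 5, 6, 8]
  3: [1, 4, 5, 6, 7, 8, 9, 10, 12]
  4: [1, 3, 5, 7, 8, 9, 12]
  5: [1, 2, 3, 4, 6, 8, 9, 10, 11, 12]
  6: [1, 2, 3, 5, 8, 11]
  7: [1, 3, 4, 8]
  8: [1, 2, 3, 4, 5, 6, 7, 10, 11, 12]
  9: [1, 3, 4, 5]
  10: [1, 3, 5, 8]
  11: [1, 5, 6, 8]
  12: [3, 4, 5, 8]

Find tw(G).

4

A width-4 tree decomposition is:
Bags: B1 = {3, 4, 5, 8, 12}  B2 = {1, 3, 4, 5, 8}  B3 = {1, 3, 4, 7, 8}  B4 = {1, 3, 5, 6, 8}  B5 = {1, 3, 4, 5, 9}  B6 = {1, 3, 5, 8, 10}  B7 = {1, 5, 6, 8, 11}  B8 = {1, 2, 5, 6, 8}
Tree: B1–B2, B2–B3, B2–B4, B2–B5, B4–B6, B4–B7, B4–B8
The largest bag has 5 vertices, giving width 4; this decomposition certifies tw(G) ≤ 4. For the lower bound, the 5 vertices {1, 5, 6, 8, 11} are pairwise adjacent, and any tree decomposition puts a clique entirely inside one bag — forcing width ≥ 4. Therefore the treewidth is 4.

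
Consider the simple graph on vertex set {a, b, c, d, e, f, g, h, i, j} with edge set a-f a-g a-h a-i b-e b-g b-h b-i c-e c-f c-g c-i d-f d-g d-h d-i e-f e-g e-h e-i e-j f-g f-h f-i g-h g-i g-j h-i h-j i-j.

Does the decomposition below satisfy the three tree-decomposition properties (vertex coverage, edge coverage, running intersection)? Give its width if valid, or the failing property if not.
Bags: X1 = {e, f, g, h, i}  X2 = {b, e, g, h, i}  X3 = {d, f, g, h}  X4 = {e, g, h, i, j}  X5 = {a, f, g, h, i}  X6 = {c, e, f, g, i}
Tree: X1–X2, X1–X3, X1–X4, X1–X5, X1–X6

No — edge (i,d) lies in no bag.

A tree decomposition must satisfy three properties: every vertex lies in some bag; for every edge, both endpoints lie together in some bag; and for every vertex, the bags containing it form a connected subtree. Here edge (i,d) lies in no bag, so the decomposition is invalid.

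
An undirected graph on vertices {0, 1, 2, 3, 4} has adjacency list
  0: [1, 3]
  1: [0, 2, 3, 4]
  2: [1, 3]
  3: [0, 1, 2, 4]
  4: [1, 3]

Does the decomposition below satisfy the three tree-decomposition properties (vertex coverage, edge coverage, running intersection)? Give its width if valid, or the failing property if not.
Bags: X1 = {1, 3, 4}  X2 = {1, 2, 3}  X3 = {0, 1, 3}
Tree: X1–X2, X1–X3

Vertex coverage: the bags together contain {0, 1, 2, 3, 4}, the full vertex set. Edge coverage: each edge of G has both endpoints in at least one bag. Running intersection: for every vertex, the bags containing it form a connected subtree. All three properties hold, so this is a valid tree decomposition of width max|bag| − 1 = 2, and hence tw(G) ≤ 2.

Yes; width 2.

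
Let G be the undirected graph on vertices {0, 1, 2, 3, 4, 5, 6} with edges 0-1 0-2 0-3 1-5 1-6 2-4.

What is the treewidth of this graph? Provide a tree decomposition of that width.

Every bag has size at most 2, so the width is 2 − 1 = 1 and tw(G) ≤ 1. G has an edge, so its treewidth is at least 1. Combining the bounds, tw(G) = 1.

Treewidth 1.
Bags: B1 = {1, 6}  B2 = {0, 1}  B3 = {0, 2}  B4 = {0, 3}  B5 = {2, 4}  B6 = {1, 5}
Tree: B1–B2, B2–B3, B3–B4, B3–B5, B2–B6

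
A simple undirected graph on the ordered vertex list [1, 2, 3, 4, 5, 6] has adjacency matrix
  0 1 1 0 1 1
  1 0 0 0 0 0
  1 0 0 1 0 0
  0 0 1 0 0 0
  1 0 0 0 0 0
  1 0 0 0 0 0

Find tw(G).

1

A width-1 tree decomposition is:
Bags: B1 = {1, 3}  B2 = {1, 6}  B3 = {1, 5}  B4 = {1, 2}  B5 = {3, 4}
Tree: B1–B2, B1–B3, B2–B4, B1–B5
Every bag has size at most 2, so the width is 2 − 1 = 1 and tw(G) ≤ 1. G has an edge, so its treewidth is at least 1. Hence tw(G) = 1 exactly.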